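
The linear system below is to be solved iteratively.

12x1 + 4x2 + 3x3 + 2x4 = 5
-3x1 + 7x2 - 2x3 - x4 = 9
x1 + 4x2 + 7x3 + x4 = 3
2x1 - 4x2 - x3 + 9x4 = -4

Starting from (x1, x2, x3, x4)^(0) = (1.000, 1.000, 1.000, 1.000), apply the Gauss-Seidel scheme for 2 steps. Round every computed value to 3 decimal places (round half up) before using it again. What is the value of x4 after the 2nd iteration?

Iteration 1:
  x1 = (5 - (4)·1.000 - (3)·1.000 - (2)·1.000) / (12) = -0.333
  x2 = (9 - (-3)·-0.333 - (-2)·1.000 - (-1)·1.000) / (7) = 1.572
  x3 = (3 - (1)·-0.333 - (4)·1.572 - (1)·1.000) / (7) = -0.565
  x4 = (-4 - (2)·-0.333 - (-4)·1.572 - (-1)·-0.565) / (9) = 0.265
Iteration 2:
  x1 = (5 - (4)·1.572 - (3)·-0.565 - (2)·0.265) / (12) = -0.010
  x2 = (9 - (-3)·-0.010 - (-2)·-0.565 - (-1)·0.265) / (7) = 1.158
  x3 = (3 - (1)·-0.010 - (4)·1.158 - (1)·0.265) / (7) = -0.270
  x4 = (-4 - (2)·-0.010 - (-4)·1.158 - (-1)·-0.270) / (9) = 0.042

0.042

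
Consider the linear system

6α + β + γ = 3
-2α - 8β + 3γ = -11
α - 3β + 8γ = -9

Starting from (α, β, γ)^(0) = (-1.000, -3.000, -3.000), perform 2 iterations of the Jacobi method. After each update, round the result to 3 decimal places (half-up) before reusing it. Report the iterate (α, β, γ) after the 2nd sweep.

(0.771, 0.203, -1.125)

Iteration 1:
  α = (3 - (1)·-3.000 - (1)·-3.000) / (6) = 1.500
  β = (-11 - (-2)·-1.000 - (3)·-3.000) / (-8) = 0.500
  γ = (-9 - (1)·-1.000 - (-3)·-3.000) / (8) = -2.125
Iteration 2:
  α = (3 - (1)·0.500 - (1)·-2.125) / (6) = 0.771
  β = (-11 - (-2)·1.500 - (3)·-2.125) / (-8) = 0.203
  γ = (-9 - (1)·1.500 - (-3)·0.500) / (8) = -1.125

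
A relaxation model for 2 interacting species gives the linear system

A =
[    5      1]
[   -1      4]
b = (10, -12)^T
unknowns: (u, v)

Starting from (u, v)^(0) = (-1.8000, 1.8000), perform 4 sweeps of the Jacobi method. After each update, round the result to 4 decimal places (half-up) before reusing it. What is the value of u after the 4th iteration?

2.4655

Iteration 1:
  u = (10 - (1)·1.8000) / (5) = 1.6400
  v = (-12 - (-1)·-1.8000) / (4) = -3.4500
Iteration 2:
  u = (10 - (1)·-3.4500) / (5) = 2.6900
  v = (-12 - (-1)·1.6400) / (4) = -2.5900
Iteration 3:
  u = (10 - (1)·-2.5900) / (5) = 2.5180
  v = (-12 - (-1)·2.6900) / (4) = -2.3275
Iteration 4:
  u = (10 - (1)·-2.3275) / (5) = 2.4655
  v = (-12 - (-1)·2.5180) / (4) = -2.3705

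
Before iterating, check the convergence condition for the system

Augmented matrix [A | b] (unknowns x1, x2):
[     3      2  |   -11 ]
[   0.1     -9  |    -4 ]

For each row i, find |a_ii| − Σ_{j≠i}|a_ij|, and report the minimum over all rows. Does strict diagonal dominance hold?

row 1: |3| − (2) = 1
row 2: |-9| − (0.1) = 8.9
minimum over rows = 1 → strictly diagonally dominant (convergence guaranteed)

1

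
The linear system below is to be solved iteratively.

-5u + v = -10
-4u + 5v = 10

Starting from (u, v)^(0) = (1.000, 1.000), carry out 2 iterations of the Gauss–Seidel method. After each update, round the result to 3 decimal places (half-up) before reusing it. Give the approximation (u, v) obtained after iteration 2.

(2.752, 4.202)

Iteration 1:
  u = (-10 - (1)·1.000) / (-5) = 2.200
  v = (10 - (-4)·2.200) / (5) = 3.760
Iteration 2:
  u = (-10 - (1)·3.760) / (-5) = 2.752
  v = (10 - (-4)·2.752) / (5) = 4.202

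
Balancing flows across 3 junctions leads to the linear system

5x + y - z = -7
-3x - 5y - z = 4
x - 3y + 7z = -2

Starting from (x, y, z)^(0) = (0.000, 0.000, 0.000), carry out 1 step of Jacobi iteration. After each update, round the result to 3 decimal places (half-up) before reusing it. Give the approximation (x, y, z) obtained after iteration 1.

(-1.400, -0.800, -0.286)

Iteration 1:
  x = (-7 - (1)·0.000 - (-1)·0.000) / (5) = -1.400
  y = (4 - (-3)·0.000 - (-1)·0.000) / (-5) = -0.800
  z = (-2 - (1)·0.000 - (-3)·0.000) / (7) = -0.286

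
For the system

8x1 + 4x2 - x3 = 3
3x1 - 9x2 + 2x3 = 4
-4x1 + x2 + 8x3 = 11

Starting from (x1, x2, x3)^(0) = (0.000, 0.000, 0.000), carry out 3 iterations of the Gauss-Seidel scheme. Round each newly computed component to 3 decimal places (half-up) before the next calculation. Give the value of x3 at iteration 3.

Iteration 1:
  x1 = (3 - (4)·0.000 - (-1)·0.000) / (8) = 0.375
  x2 = (4 - (3)·0.375 - (2)·0.000) / (-9) = -0.319
  x3 = (11 - (-4)·0.375 - (1)·-0.319) / (8) = 1.602
Iteration 2:
  x1 = (3 - (4)·-0.319 - (-1)·1.602) / (8) = 0.735
  x2 = (4 - (3)·0.735 - (2)·1.602) / (-9) = 0.157
  x3 = (11 - (-4)·0.735 - (1)·0.157) / (8) = 1.723
Iteration 3:
  x1 = (3 - (4)·0.157 - (-1)·1.723) / (8) = 0.512
  x2 = (4 - (3)·0.512 - (2)·1.723) / (-9) = 0.109
  x3 = (11 - (-4)·0.512 - (1)·0.109) / (8) = 1.617

1.617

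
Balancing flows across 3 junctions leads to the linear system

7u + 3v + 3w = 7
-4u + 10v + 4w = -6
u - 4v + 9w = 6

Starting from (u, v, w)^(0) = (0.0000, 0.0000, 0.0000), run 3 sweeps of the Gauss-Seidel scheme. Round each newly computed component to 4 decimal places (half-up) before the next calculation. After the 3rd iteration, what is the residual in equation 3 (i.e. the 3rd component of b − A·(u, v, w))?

Iteration 1:
  u = (7 - (3)·0.0000 - (3)·0.0000) / (7) = 1.0000
  v = (-6 - (-4)·1.0000 - (4)·0.0000) / (10) = -0.2000
  w = (6 - (1)·1.0000 - (-4)·-0.2000) / (9) = 0.4667
Iteration 2:
  u = (7 - (3)·-0.2000 - (3)·0.4667) / (7) = 0.8857
  v = (-6 - (-4)·0.8857 - (4)·0.4667) / (10) = -0.4324
  w = (6 - (1)·0.8857 - (-4)·-0.4324) / (9) = 0.3761
Iteration 3:
  u = (7 - (3)·-0.4324 - (3)·0.3761) / (7) = 1.0241
  v = (-6 - (-4)·1.0241 - (4)·0.3761) / (10) = -0.3408
  w = (6 - (1)·1.0241 - (-4)·-0.3408) / (9) = 0.4014
Residual b − A·x = (-0.3505, -0.1012, 0.0001)

0.0001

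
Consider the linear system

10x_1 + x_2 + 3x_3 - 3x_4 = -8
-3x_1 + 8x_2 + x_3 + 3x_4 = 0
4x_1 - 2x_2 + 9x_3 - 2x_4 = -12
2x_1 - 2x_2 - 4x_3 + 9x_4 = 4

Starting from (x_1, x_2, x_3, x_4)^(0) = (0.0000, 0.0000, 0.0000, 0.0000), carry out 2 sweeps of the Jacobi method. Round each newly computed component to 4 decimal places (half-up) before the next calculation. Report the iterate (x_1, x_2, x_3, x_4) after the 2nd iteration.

Iteration 1:
  x_1 = (-8 - (1)·0.0000 - (3)·0.0000 - (-3)·0.0000) / (10) = -0.8000
  x_2 = (0 - (-3)·0.0000 - (1)·0.0000 - (3)·0.0000) / (8) = 0.0000
  x_3 = (-12 - (4)·0.0000 - (-2)·0.0000 - (-2)·0.0000) / (9) = -1.3333
  x_4 = (4 - (2)·0.0000 - (-2)·0.0000 - (-4)·0.0000) / (9) = 0.4444
Iteration 2:
  x_1 = (-8 - (1)·0.0000 - (3)·-1.3333 - (-3)·0.4444) / (10) = -0.2667
  x_2 = (0 - (-3)·-0.8000 - (1)·-1.3333 - (3)·0.4444) / (8) = -0.3000
  x_3 = (-12 - (4)·-0.8000 - (-2)·0.0000 - (-2)·0.4444) / (9) = -0.8790
  x_4 = (4 - (2)·-0.8000 - (-2)·0.0000 - (-4)·-1.3333) / (9) = 0.0296

(-0.2667, -0.3000, -0.8790, 0.0296)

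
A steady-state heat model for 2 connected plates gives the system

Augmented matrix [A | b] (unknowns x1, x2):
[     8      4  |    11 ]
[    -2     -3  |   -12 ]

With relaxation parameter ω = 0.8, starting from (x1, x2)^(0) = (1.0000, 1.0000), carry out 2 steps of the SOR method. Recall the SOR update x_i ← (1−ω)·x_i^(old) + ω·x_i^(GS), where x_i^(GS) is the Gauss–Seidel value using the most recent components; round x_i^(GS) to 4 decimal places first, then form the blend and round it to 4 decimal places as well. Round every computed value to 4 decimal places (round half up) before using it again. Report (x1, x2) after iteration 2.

Iteration 1:
  x1: GS value = (11 - (4)·1.0000) / (8) = 0.8750;  x1 ← (1−ω)·1.0000 + ω·0.8750 = 0.9000
  x2: GS value = (-12 - (-2)·0.9000) / (-3) = 3.4000;  x2 ← (1−ω)·1.0000 + ω·3.4000 = 2.9200
Iteration 2:
  x1: GS value = (11 - (4)·2.9200) / (8) = -0.0850;  x1 ← (1−ω)·0.9000 + ω·-0.0850 = 0.1120
  x2: GS value = (-12 - (-2)·0.1120) / (-3) = 3.9253;  x2 ← (1−ω)·2.9200 + ω·3.9253 = 3.7242

(0.1120, 3.7242)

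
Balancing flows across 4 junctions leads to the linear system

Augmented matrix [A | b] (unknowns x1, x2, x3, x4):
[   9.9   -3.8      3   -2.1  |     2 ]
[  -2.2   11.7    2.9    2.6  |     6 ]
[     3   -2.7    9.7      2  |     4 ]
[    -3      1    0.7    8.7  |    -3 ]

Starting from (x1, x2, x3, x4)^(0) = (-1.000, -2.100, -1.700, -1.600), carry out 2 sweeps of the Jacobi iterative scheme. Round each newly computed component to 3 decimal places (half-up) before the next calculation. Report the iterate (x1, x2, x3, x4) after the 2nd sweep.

(0.418, 0.386, 0.916, -0.657)

Iteration 1:
  x1 = (2 - (-3.8)·-2.100 - (3)·-1.700 - (-2.1)·-1.600) / (9.9) = -0.428
  x2 = (6 - (-2.2)·-1.000 - (2.9)·-1.700 - (2.6)·-1.600) / (11.7) = 1.102
  x3 = (4 - (3)·-1.000 - (-2.7)·-2.100 - (2)·-1.600) / (9.7) = 0.467
  x4 = (-3 - (-3)·-1.000 - (1)·-2.100 - (0.7)·-1.700) / (8.7) = -0.311
Iteration 2:
  x1 = (2 - (-3.8)·1.102 - (3)·0.467 - (-2.1)·-0.311) / (9.9) = 0.418
  x2 = (6 - (-2.2)·-0.428 - (2.9)·0.467 - (2.6)·-0.311) / (11.7) = 0.386
  x3 = (4 - (3)·-0.428 - (-2.7)·1.102 - (2)·-0.311) / (9.7) = 0.916
  x4 = (-3 - (-3)·-0.428 - (1)·1.102 - (0.7)·0.467) / (8.7) = -0.657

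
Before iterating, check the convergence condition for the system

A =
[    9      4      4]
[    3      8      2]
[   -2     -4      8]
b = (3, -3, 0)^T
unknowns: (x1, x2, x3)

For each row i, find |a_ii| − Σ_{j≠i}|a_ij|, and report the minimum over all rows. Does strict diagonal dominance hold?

row 1: |9| − (4+4) = 1
row 2: |8| − (3+2) = 3
row 3: |8| − (2+4) = 2
minimum over rows = 1 → strictly diagonally dominant (convergence guaranteed)

1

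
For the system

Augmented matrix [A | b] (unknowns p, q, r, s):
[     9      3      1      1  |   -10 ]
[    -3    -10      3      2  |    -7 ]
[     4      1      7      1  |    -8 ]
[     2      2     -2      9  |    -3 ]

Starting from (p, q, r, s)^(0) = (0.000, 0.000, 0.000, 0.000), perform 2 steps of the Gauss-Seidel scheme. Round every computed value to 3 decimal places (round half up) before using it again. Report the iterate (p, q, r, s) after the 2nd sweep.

(-1.331, 0.810, -0.432, -0.314)

Iteration 1:
  p = (-10 - (3)·0.000 - (1)·0.000 - (1)·0.000) / (9) = -1.111
  q = (-7 - (-3)·-1.111 - (3)·0.000 - (2)·0.000) / (-10) = 1.033
  r = (-8 - (4)·-1.111 - (1)·1.033 - (1)·0.000) / (7) = -0.656
  s = (-3 - (2)·-1.111 - (2)·1.033 - (-2)·-0.656) / (9) = -0.462
Iteration 2:
  p = (-10 - (3)·1.033 - (1)·-0.656 - (1)·-0.462) / (9) = -1.331
  q = (-7 - (-3)·-1.331 - (3)·-0.656 - (2)·-0.462) / (-10) = 0.810
  r = (-8 - (4)·-1.331 - (1)·0.810 - (1)·-0.462) / (7) = -0.432
  s = (-3 - (2)·-1.331 - (2)·0.810 - (-2)·-0.432) / (9) = -0.314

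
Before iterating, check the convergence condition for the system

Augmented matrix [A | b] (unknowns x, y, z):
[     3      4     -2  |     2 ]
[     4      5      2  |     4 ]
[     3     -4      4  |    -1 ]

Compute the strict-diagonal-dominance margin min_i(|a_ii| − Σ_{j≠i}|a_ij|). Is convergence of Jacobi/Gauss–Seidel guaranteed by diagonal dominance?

-3

row 1: |3| − (4+2) = -3
row 2: |5| − (4+2) = -1
row 3: |4| − (3+4) = -3
minimum over rows = -3 → not strictly diagonally dominant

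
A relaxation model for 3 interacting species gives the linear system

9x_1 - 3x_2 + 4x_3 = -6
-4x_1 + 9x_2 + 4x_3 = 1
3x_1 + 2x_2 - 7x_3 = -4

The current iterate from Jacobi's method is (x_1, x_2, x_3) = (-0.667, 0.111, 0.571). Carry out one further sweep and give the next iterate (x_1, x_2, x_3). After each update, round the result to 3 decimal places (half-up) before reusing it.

One sweep:
  x_1 = (-6 - (-3)·0.111 - (4)·0.571) / (9) = -0.883
  x_2 = (1 - (-4)·-0.667 - (4)·0.571) / (9) = -0.439
  x_3 = (-4 - (3)·-0.667 - (2)·0.111) / (-7) = 0.317

(-0.883, -0.439, 0.317)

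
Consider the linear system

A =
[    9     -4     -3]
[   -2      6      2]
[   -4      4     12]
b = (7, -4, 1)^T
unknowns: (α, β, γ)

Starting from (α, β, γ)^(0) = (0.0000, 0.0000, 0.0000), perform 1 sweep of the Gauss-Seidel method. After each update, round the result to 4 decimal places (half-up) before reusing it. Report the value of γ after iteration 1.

0.4784

Iteration 1:
  α = (7 - (-4)·0.0000 - (-3)·0.0000) / (9) = 0.7778
  β = (-4 - (-2)·0.7778 - (2)·0.0000) / (6) = -0.4074
  γ = (1 - (-4)·0.7778 - (4)·-0.4074) / (12) = 0.4784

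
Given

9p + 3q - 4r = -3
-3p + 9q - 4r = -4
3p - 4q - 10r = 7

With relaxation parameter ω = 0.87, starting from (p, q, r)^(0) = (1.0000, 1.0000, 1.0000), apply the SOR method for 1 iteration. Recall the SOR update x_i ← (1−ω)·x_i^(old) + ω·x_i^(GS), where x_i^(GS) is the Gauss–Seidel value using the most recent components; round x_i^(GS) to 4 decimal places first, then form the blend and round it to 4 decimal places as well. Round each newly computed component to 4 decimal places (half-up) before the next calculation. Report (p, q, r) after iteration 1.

Iteration 1:
  p: GS value = (-3 - (3)·1.0000 - (-4)·1.0000) / (9) = -0.2222;  p ← (1−ω)·1.0000 + ω·-0.2222 = -0.0633
  q: GS value = (-4 - (-3)·-0.0633 - (-4)·1.0000) / (9) = -0.0211;  q ← (1−ω)·1.0000 + ω·-0.0211 = 0.1116
  r: GS value = (7 - (3)·-0.0633 - (-4)·0.1116) / (-10) = -0.7636;  r ← (1−ω)·1.0000 + ω·-0.7636 = -0.5343

(-0.0633, 0.1116, -0.5343)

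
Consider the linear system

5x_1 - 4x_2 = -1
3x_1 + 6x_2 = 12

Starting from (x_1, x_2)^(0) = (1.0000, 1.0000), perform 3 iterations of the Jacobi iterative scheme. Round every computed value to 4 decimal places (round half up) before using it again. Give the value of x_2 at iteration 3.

1.5000

Iteration 1:
  x_1 = (-1 - (-4)·1.0000) / (5) = 0.6000
  x_2 = (12 - (3)·1.0000) / (6) = 1.5000
Iteration 2:
  x_1 = (-1 - (-4)·1.5000) / (5) = 1.0000
  x_2 = (12 - (3)·0.6000) / (6) = 1.7000
Iteration 3:
  x_1 = (-1 - (-4)·1.7000) / (5) = 1.1600
  x_2 = (12 - (3)·1.0000) / (6) = 1.5000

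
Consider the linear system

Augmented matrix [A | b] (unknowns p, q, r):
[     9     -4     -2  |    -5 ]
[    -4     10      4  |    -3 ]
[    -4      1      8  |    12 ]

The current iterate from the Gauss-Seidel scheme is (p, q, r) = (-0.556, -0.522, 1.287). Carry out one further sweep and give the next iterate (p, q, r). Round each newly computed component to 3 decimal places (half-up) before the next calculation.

(-0.502, -1.016, 1.376)

One sweep:
  p = (-5 - (-4)·-0.522 - (-2)·1.287) / (9) = -0.502
  q = (-3 - (-4)·-0.502 - (4)·1.287) / (10) = -1.016
  r = (12 - (-4)·-0.502 - (1)·-1.016) / (8) = 1.376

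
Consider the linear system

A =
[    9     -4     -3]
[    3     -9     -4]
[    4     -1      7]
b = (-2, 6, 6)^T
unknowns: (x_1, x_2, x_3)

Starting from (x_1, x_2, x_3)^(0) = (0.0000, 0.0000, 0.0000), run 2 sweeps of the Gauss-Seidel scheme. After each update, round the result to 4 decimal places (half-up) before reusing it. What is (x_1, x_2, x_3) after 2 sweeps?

(-0.2587, -1.1433, 0.8416)

Iteration 1:
  x_1 = (-2 - (-4)·0.0000 - (-3)·0.0000) / (9) = -0.2222
  x_2 = (6 - (3)·-0.2222 - (-4)·0.0000) / (-9) = -0.7407
  x_3 = (6 - (4)·-0.2222 - (-1)·-0.7407) / (7) = 0.8783
Iteration 2:
  x_1 = (-2 - (-4)·-0.7407 - (-3)·0.8783) / (9) = -0.2587
  x_2 = (6 - (3)·-0.2587 - (-4)·0.8783) / (-9) = -1.1433
  x_3 = (6 - (4)·-0.2587 - (-1)·-1.1433) / (7) = 0.8416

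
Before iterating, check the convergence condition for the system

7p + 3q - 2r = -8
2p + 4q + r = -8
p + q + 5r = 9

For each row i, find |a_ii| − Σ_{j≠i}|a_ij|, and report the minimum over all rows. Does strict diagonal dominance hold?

row 1: |7| − (3+2) = 2
row 2: |4| − (2+1) = 1
row 3: |5| − (1+1) = 3
minimum over rows = 1 → strictly diagonally dominant (convergence guaranteed)

1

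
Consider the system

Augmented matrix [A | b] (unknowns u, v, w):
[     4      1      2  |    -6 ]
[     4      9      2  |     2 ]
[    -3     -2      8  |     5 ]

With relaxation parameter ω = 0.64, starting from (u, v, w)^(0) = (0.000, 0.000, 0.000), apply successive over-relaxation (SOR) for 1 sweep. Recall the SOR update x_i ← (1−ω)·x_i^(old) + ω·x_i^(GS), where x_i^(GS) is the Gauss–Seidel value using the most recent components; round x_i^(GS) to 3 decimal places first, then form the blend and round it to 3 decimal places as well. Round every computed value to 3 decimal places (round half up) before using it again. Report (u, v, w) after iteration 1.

(-0.960, 0.415, 0.236)

Iteration 1:
  u: GS value = (-6 - (1)·0.000 - (2)·0.000) / (4) = -1.500;  u ← (1−ω)·0.000 + ω·-1.500 = -0.960
  v: GS value = (2 - (4)·-0.960 - (2)·0.000) / (9) = 0.649;  v ← (1−ω)·0.000 + ω·0.649 = 0.415
  w: GS value = (5 - (-3)·-0.960 - (-2)·0.415) / (8) = 0.369;  w ← (1−ω)·0.000 + ω·0.369 = 0.236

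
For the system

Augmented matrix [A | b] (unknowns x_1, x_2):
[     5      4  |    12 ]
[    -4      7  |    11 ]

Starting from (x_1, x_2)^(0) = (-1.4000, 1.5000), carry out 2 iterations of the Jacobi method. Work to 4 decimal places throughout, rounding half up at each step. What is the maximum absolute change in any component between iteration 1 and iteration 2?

1.4857

Iteration 1:
  x_1 = (12 - (4)·1.5000) / (5) = 1.2000
  x_2 = (11 - (-4)·-1.4000) / (7) = 0.7714
Iteration 2:
  x_1 = (12 - (4)·0.7714) / (5) = 1.7829
  x_2 = (11 - (-4)·1.2000) / (7) = 2.2571
Change: (0.5829, 1.4857) → max |·| = 1.4857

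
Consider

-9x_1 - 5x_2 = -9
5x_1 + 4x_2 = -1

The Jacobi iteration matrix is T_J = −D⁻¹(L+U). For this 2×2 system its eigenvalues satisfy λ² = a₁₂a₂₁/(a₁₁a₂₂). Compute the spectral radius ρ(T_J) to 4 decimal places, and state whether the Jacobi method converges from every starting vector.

0.8333

a₁₂a₂₁/(a₁₁a₂₂) = (-5)·(5) / ((-9)·(4)) = 0.694444
ρ = √|0.694444| = √0.694444 = 0.8333
ρ < 1, so Jacobi converges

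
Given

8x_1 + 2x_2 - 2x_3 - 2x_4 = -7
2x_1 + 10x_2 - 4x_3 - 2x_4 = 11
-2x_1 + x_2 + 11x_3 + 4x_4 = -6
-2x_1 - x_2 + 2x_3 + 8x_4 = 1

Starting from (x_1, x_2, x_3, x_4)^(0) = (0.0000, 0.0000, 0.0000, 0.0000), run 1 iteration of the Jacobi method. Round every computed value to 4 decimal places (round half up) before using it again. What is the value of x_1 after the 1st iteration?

-0.8750

Iteration 1:
  x_1 = (-7 - (2)·0.0000 - (-2)·0.0000 - (-2)·0.0000) / (8) = -0.8750
  x_2 = (11 - (2)·0.0000 - (-4)·0.0000 - (-2)·0.0000) / (10) = 1.1000
  x_3 = (-6 - (-2)·0.0000 - (1)·0.0000 - (4)·0.0000) / (11) = -0.5455
  x_4 = (1 - (-2)·0.0000 - (-1)·0.0000 - (2)·0.0000) / (8) = 0.1250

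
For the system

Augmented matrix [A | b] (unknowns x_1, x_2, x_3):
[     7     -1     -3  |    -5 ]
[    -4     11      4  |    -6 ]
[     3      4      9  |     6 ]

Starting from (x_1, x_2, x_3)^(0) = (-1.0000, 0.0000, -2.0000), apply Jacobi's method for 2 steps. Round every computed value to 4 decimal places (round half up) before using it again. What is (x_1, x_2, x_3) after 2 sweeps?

(-0.3117, -1.4805, 1.2713)

Iteration 1:
  x_1 = (-5 - (-1)·0.0000 - (-3)·-2.0000) / (7) = -1.5714
  x_2 = (-6 - (-4)·-1.0000 - (4)·-2.0000) / (11) = -0.1818
  x_3 = (6 - (3)·-1.0000 - (4)·0.0000) / (9) = 1.0000
Iteration 2:
  x_1 = (-5 - (-1)·-0.1818 - (-3)·1.0000) / (7) = -0.3117
  x_2 = (-6 - (-4)·-1.5714 - (4)·1.0000) / (11) = -1.4805
  x_3 = (6 - (3)·-1.5714 - (4)·-0.1818) / (9) = 1.2713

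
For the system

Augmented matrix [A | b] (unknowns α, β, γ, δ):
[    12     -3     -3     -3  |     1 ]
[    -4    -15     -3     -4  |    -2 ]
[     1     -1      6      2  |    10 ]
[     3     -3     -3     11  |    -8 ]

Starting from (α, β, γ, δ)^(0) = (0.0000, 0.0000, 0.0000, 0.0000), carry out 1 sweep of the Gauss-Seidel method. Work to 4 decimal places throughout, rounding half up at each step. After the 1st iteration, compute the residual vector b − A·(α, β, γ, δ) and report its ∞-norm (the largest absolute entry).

4.5559

Iteration 1:
  α = (1 - (-3)·0.0000 - (-3)·0.0000 - (-3)·0.0000) / (12) = 0.0833
  β = (-2 - (-4)·0.0833 - (-3)·0.0000 - (-4)·0.0000) / (-15) = 0.1111
  γ = (10 - (1)·0.0833 - (-1)·0.1111 - (2)·0.0000) / (6) = 1.6713
  δ = (-8 - (3)·0.0833 - (-3)·0.1111 - (-3)·1.6713) / (11) = -0.2639
Residual b − A·x = (4.5559, 3.9580, 0.5278, 0.0002); ∞-norm = 4.5559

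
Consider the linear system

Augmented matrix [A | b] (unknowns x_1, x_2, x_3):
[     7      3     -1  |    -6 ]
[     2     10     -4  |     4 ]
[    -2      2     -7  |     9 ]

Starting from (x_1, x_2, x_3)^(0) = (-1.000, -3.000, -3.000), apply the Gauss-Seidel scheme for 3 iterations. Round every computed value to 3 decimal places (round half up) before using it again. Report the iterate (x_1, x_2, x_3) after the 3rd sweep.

Iteration 1:
  x_1 = (-6 - (3)·-3.000 - (-1)·-3.000) / (7) = 0.000
  x_2 = (4 - (2)·0.000 - (-4)·-3.000) / (10) = -0.800
  x_3 = (9 - (-2)·0.000 - (2)·-0.800) / (-7) = -1.514
Iteration 2:
  x_1 = (-6 - (3)·-0.800 - (-1)·-1.514) / (7) = -0.731
  x_2 = (4 - (2)·-0.731 - (-4)·-1.514) / (10) = -0.059
  x_3 = (9 - (-2)·-0.731 - (2)·-0.059) / (-7) = -1.094
Iteration 3:
  x_1 = (-6 - (3)·-0.059 - (-1)·-1.094) / (7) = -0.988
  x_2 = (4 - (2)·-0.988 - (-4)·-1.094) / (10) = 0.160
  x_3 = (9 - (-2)·-0.988 - (2)·0.160) / (-7) = -0.958

(-0.988, 0.160, -0.958)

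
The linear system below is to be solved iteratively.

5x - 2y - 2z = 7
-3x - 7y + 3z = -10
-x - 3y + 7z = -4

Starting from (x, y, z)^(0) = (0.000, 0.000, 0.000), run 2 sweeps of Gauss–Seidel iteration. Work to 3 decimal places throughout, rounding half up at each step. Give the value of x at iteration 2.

Iteration 1:
  x = (7 - (-2)·0.000 - (-2)·0.000) / (5) = 1.400
  y = (-10 - (-3)·1.400 - (3)·0.000) / (-7) = 0.829
  z = (-4 - (-1)·1.400 - (-3)·0.829) / (7) = -0.016
Iteration 2:
  x = (7 - (-2)·0.829 - (-2)·-0.016) / (5) = 1.725
  y = (-10 - (-3)·1.725 - (3)·-0.016) / (-7) = 0.682
  z = (-4 - (-1)·1.725 - (-3)·0.682) / (7) = -0.033

1.725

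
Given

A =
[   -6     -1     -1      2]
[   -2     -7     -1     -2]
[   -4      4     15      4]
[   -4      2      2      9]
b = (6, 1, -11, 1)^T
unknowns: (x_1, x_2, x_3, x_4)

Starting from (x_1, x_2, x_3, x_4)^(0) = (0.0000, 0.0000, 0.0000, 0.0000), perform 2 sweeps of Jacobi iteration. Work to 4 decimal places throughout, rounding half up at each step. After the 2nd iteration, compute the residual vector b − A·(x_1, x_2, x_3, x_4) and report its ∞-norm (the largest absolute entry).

0.6002

Iteration 1:
  x_1 = (6 - (-1)·0.0000 - (-1)·0.0000 - (2)·0.0000) / (-6) = -1.0000
  x_2 = (1 - (-2)·0.0000 - (-1)·0.0000 - (-2)·0.0000) / (-7) = -0.1429
  x_3 = (-11 - (-4)·0.0000 - (4)·0.0000 - (4)·0.0000) / (15) = -0.7333
  x_4 = (1 - (-4)·0.0000 - (2)·0.0000 - (2)·0.0000) / (9) = 0.1111
Iteration 2:
  x_1 = (6 - (-1)·-0.1429 - (-1)·-0.7333 - (2)·0.1111) / (-6) = -0.8169
  x_2 = (1 - (-2)·-1.0000 - (-1)·-0.7333 - (-2)·0.1111) / (-7) = 0.2159
  x_3 = (-11 - (-4)·-1.0000 - (4)·-0.1429 - (4)·0.1111) / (15) = -0.9915
  x_4 = (1 - (-4)·-1.0000 - (2)·-0.1429 - (2)·-0.7333) / (9) = -0.1386
Residual b − A·x = (0.6002, -0.3912, 0.2957, 0.5310); ∞-norm = 0.6002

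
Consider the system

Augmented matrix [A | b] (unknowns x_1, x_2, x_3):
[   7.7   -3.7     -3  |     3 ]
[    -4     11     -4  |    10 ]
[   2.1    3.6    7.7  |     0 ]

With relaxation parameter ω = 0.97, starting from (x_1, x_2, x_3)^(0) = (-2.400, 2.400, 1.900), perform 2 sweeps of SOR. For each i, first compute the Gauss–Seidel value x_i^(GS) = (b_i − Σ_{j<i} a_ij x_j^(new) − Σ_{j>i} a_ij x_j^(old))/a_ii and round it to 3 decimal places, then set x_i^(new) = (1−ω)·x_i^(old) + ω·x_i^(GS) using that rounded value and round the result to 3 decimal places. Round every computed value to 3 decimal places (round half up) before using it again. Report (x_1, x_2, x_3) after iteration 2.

(0.951, 0.728, -0.630)

Iteration 1:
  x_1: GS value = (3 - (-3.7)·2.400 - (-3)·1.900) / (7.7) = 2.283;  x_1 ← (1−ω)·-2.400 + ω·2.283 = 2.143
  x_2: GS value = (10 - (-4)·2.143 - (-4)·1.900) / (11) = 2.379;  x_2 ← (1−ω)·2.400 + ω·2.379 = 2.380
  x_3: GS value = (0 - (2.1)·2.143 - (3.6)·2.380) / (7.7) = -1.697;  x_3 ← (1−ω)·1.900 + ω·-1.697 = -1.589
Iteration 2:
  x_1: GS value = (3 - (-3.7)·2.380 - (-3)·-1.589) / (7.7) = 0.914;  x_1 ← (1−ω)·2.143 + ω·0.914 = 0.951
  x_2: GS value = (10 - (-4)·0.951 - (-4)·-1.589) / (11) = 0.677;  x_2 ← (1−ω)·2.380 + ω·0.677 = 0.728
  x_3: GS value = (0 - (2.1)·0.951 - (3.6)·0.728) / (7.7) = -0.600;  x_3 ← (1−ω)·-1.589 + ω·-0.600 = -0.630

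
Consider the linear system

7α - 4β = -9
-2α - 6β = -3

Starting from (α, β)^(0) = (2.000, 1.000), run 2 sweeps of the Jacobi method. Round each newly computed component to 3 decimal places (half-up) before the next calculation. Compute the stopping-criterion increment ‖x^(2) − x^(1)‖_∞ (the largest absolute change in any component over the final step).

0.905

Iteration 1:
  α = (-9 - (-4)·1.000) / (7) = -0.714
  β = (-3 - (-2)·2.000) / (-6) = -0.167
Iteration 2:
  α = (-9 - (-4)·-0.167) / (7) = -1.381
  β = (-3 - (-2)·-0.714) / (-6) = 0.738
Change: (-0.667, 0.905) → max |·| = 0.905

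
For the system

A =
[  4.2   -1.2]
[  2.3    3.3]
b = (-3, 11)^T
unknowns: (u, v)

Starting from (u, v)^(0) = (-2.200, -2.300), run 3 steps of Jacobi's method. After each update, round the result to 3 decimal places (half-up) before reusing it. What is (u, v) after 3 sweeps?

Iteration 1:
  u = (-3 - (-1.2)·-2.300) / (4.2) = -1.371
  v = (11 - (2.3)·-2.200) / (3.3) = 4.867
Iteration 2:
  u = (-3 - (-1.2)·4.867) / (4.2) = 0.676
  v = (11 - (2.3)·-1.371) / (3.3) = 4.289
Iteration 3:
  u = (-3 - (-1.2)·4.289) / (4.2) = 0.511
  v = (11 - (2.3)·0.676) / (3.3) = 2.862

(0.511, 2.862)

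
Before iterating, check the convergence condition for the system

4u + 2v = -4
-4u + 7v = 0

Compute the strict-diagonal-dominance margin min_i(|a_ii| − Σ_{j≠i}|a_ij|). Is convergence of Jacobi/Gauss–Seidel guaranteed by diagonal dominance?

2

row 1: |4| − (2) = 2
row 2: |7| − (4) = 3
minimum over rows = 2 → strictly diagonally dominant (convergence guaranteed)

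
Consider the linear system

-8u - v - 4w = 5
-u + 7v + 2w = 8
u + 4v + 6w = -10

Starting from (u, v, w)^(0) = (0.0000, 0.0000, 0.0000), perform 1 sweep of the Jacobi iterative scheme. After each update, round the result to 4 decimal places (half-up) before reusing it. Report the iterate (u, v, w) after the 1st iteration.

(-0.6250, 1.1429, -1.6667)

Iteration 1:
  u = (5 - (-1)·0.0000 - (-4)·0.0000) / (-8) = -0.6250
  v = (8 - (-1)·0.0000 - (2)·0.0000) / (7) = 1.1429
  w = (-10 - (1)·0.0000 - (4)·0.0000) / (6) = -1.6667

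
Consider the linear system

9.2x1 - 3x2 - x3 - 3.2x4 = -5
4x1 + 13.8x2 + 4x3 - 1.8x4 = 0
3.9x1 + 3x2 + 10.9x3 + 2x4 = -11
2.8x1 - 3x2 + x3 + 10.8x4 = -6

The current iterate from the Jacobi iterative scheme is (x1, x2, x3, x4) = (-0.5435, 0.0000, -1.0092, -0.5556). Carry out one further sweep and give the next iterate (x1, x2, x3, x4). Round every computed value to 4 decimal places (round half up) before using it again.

One sweep:
  x1 = (-5 - (-3)·0.0000 - (-1)·-1.0092 - (-3.2)·-0.5556) / (9.2) = -0.8464
  x2 = (0 - (4)·-0.5435 - (4)·-1.0092 - (-1.8)·-0.5556) / (13.8) = 0.3776
  x3 = (-11 - (3.9)·-0.5435 - (3)·0.0000 - (2)·-0.5556) / (10.9) = -0.7128
  x4 = (-6 - (2.8)·-0.5435 - (-3)·0.0000 - (1)·-1.0092) / (10.8) = -0.3212

(-0.8464, 0.3776, -0.7128, -0.3212)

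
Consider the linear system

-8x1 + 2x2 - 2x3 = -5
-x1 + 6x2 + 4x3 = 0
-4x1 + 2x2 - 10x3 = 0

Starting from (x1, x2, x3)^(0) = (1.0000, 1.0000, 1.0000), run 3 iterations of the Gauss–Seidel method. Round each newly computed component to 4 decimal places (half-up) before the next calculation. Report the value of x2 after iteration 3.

Iteration 1:
  x1 = (-5 - (2)·1.0000 - (-2)·1.0000) / (-8) = 0.6250
  x2 = (0 - (-1)·0.6250 - (4)·1.0000) / (6) = -0.5625
  x3 = (0 - (-4)·0.6250 - (2)·-0.5625) / (-10) = -0.3625
Iteration 2:
  x1 = (-5 - (2)·-0.5625 - (-2)·-0.3625) / (-8) = 0.5750
  x2 = (0 - (-1)·0.5750 - (4)·-0.3625) / (6) = 0.3375
  x3 = (0 - (-4)·0.5750 - (2)·0.3375) / (-10) = -0.1625
Iteration 3:
  x1 = (-5 - (2)·0.3375 - (-2)·-0.1625) / (-8) = 0.7500
  x2 = (0 - (-1)·0.7500 - (4)·-0.1625) / (6) = 0.2333
  x3 = (0 - (-4)·0.7500 - (2)·0.2333) / (-10) = -0.2533

0.2333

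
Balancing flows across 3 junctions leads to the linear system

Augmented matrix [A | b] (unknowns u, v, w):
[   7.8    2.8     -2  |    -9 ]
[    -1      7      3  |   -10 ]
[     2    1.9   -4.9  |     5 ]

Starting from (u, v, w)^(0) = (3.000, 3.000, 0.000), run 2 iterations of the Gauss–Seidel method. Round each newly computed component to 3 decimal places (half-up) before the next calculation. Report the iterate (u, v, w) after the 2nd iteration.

(-1.195, -0.482, -1.695)

Iteration 1:
  u = (-9 - (2.8)·3.000 - (-2)·0.000) / (7.8) = -2.231
  v = (-10 - (-1)·-2.231 - (3)·0.000) / (7) = -1.747
  w = (5 - (2)·-2.231 - (1.9)·-1.747) / (-4.9) = -2.608
Iteration 2:
  u = (-9 - (2.8)·-1.747 - (-2)·-2.608) / (7.8) = -1.195
  v = (-10 - (-1)·-1.195 - (3)·-2.608) / (7) = -0.482
  w = (5 - (2)·-1.195 - (1.9)·-0.482) / (-4.9) = -1.695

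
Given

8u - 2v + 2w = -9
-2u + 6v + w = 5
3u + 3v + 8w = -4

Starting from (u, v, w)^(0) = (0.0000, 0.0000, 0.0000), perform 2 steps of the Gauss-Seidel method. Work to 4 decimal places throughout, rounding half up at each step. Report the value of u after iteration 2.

-0.9479

Iteration 1:
  u = (-9 - (-2)·0.0000 - (2)·0.0000) / (8) = -1.1250
  v = (5 - (-2)·-1.1250 - (1)·0.0000) / (6) = 0.4583
  w = (-4 - (3)·-1.1250 - (3)·0.4583) / (8) = -0.2500
Iteration 2:
  u = (-9 - (-2)·0.4583 - (2)·-0.2500) / (8) = -0.9479
  v = (5 - (-2)·-0.9479 - (1)·-0.2500) / (6) = 0.5590
  w = (-4 - (3)·-0.9479 - (3)·0.5590) / (8) = -0.3542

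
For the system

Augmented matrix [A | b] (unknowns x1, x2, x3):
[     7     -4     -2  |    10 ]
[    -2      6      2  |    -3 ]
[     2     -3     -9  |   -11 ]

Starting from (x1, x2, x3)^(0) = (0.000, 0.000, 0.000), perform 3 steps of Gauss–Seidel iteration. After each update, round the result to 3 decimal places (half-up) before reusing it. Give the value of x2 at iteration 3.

-0.520

Iteration 1:
  x1 = (10 - (-4)·0.000 - (-2)·0.000) / (7) = 1.429
  x2 = (-3 - (-2)·1.429 - (2)·0.000) / (6) = -0.024
  x3 = (-11 - (2)·1.429 - (-3)·-0.024) / (-9) = 1.548
Iteration 2:
  x1 = (10 - (-4)·-0.024 - (-2)·1.548) / (7) = 1.857
  x2 = (-3 - (-2)·1.857 - (2)·1.548) / (6) = -0.397
  x3 = (-11 - (2)·1.857 - (-3)·-0.397) / (-9) = 1.767
Iteration 3:
  x1 = (10 - (-4)·-0.397 - (-2)·1.767) / (7) = 1.707
  x2 = (-3 - (-2)·1.707 - (2)·1.767) / (6) = -0.520
  x3 = (-11 - (2)·1.707 - (-3)·-0.520) / (-9) = 1.775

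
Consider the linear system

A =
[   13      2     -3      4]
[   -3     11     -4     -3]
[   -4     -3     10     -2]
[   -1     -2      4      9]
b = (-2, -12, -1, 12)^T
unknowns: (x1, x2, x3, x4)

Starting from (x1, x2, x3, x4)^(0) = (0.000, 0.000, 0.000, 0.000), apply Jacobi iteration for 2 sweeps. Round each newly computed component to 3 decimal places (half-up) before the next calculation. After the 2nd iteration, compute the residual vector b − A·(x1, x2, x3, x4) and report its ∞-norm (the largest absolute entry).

Iteration 1:
  x1 = (-2 - (2)·0.000 - (-3)·0.000 - (4)·0.000) / (13) = -0.154
  x2 = (-12 - (-3)·0.000 - (-4)·0.000 - (-3)·0.000) / (11) = -1.091
  x3 = (-1 - (-4)·0.000 - (-3)·0.000 - (-2)·0.000) / (10) = -0.100
  x4 = (12 - (-1)·0.000 - (-2)·0.000 - (4)·0.000) / (9) = 1.333
Iteration 2:
  x1 = (-2 - (2)·-1.091 - (-3)·-0.100 - (4)·1.333) / (13) = -0.419
  x2 = (-12 - (-3)·-0.154 - (-4)·-0.100 - (-3)·1.333) / (11) = -0.806
  x3 = (-1 - (-4)·-0.154 - (-3)·-1.091 - (-2)·1.333) / (10) = -0.222
  x4 = (12 - (-1)·-0.154 - (-2)·-1.091 - (4)·-0.100) / (9) = 1.118
Residual b − A·x = (-0.079, -1.925, -0.638, 0.795); ∞-norm = 1.925

1.925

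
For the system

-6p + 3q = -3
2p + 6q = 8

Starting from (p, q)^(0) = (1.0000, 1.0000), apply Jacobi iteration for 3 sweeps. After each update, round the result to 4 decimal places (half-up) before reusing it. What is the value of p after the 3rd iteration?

Iteration 1:
  p = (-3 - (3)·1.0000) / (-6) = 1.0000
  q = (8 - (2)·1.0000) / (6) = 1.0000
Iteration 2:
  p = (-3 - (3)·1.0000) / (-6) = 1.0000
  q = (8 - (2)·1.0000) / (6) = 1.0000
Iteration 3:
  p = (-3 - (3)·1.0000) / (-6) = 1.0000
  q = (8 - (2)·1.0000) / (6) = 1.0000

1.0000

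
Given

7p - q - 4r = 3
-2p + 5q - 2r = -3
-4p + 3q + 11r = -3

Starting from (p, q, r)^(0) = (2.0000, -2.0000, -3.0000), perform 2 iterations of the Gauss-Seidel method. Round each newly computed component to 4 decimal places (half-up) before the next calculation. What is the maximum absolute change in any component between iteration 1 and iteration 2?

1.7470

Iteration 1:
  p = (3 - (-1)·-2.0000 - (-4)·-3.0000) / (7) = -1.5714
  q = (-3 - (-2)·-1.5714 - (-2)·-3.0000) / (5) = -2.4286
  r = (-3 - (-4)·-1.5714 - (3)·-2.4286) / (11) = -0.1818
Iteration 2:
  p = (3 - (-1)·-2.4286 - (-4)·-0.1818) / (7) = -0.0223
  q = (-3 - (-2)·-0.0223 - (-2)·-0.1818) / (5) = -0.6816
  r = (-3 - (-4)·-0.0223 - (3)·-0.6816) / (11) = -0.0949
Change: (1.5491, 1.7470, 0.0869) → max |·| = 1.7470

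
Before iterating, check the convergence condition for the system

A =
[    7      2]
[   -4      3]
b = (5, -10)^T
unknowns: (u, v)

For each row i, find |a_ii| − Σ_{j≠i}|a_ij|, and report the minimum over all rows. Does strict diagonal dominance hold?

row 1: |7| − (2) = 5
row 2: |3| − (4) = -1
minimum over rows = -1 → not strictly diagonally dominant

-1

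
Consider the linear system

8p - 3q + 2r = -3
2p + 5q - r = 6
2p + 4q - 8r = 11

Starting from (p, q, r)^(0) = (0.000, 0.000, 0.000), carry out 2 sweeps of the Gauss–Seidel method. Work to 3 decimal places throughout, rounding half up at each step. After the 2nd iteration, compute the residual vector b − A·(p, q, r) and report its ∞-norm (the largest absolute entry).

Iteration 1:
  p = (-3 - (-3)·0.000 - (2)·0.000) / (8) = -0.375
  q = (6 - (2)·-0.375 - (-1)·0.000) / (5) = 1.350
  r = (11 - (2)·-0.375 - (4)·1.350) / (-8) = -0.794
Iteration 2:
  p = (-3 - (-3)·1.350 - (2)·-0.794) / (8) = 0.330
  q = (6 - (2)·0.330 - (-1)·-0.794) / (5) = 0.909
  r = (11 - (2)·0.330 - (4)·0.909) / (-8) = -0.838
Residual b − A·x = (-1.237, -0.043, 0.000); ∞-norm = 1.237

1.237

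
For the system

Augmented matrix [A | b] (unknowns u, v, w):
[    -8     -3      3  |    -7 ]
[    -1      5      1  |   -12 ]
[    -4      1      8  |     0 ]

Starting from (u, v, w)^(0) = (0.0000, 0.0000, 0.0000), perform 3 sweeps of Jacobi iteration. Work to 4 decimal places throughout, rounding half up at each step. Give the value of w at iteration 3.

Iteration 1:
  u = (-7 - (-3)·0.0000 - (3)·0.0000) / (-8) = 0.8750
  v = (-12 - (-1)·0.0000 - (1)·0.0000) / (5) = -2.4000
  w = (0 - (-4)·0.0000 - (1)·0.0000) / (8) = 0.0000
Iteration 2:
  u = (-7 - (-3)·-2.4000 - (3)·0.0000) / (-8) = 1.7750
  v = (-12 - (-1)·0.8750 - (1)·0.0000) / (5) = -2.2250
  w = (0 - (-4)·0.8750 - (1)·-2.4000) / (8) = 0.7375
Iteration 3:
  u = (-7 - (-3)·-2.2250 - (3)·0.7375) / (-8) = 1.9859
  v = (-12 - (-1)·1.7750 - (1)·0.7375) / (5) = -2.1925
  w = (0 - (-4)·1.7750 - (1)·-2.2250) / (8) = 1.1656

1.1656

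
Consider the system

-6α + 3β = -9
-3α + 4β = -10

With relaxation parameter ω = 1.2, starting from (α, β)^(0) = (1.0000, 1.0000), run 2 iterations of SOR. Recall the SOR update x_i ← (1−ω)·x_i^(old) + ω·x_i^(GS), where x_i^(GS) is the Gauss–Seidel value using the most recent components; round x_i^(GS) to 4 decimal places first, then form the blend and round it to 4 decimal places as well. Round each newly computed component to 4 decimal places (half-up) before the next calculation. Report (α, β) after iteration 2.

(0.6280, -2.1908)

Iteration 1:
  α: GS value = (-9 - (3)·1.0000) / (-6) = 2.0000;  α ← (1−ω)·1.0000 + ω·2.0000 = 2.2000
  β: GS value = (-10 - (-3)·2.2000) / (4) = -0.8500;  β ← (1−ω)·1.0000 + ω·-0.8500 = -1.2200
Iteration 2:
  α: GS value = (-9 - (3)·-1.2200) / (-6) = 0.8900;  α ← (1−ω)·2.2000 + ω·0.8900 = 0.6280
  β: GS value = (-10 - (-3)·0.6280) / (4) = -2.0290;  β ← (1−ω)·-1.2200 + ω·-2.0290 = -2.1908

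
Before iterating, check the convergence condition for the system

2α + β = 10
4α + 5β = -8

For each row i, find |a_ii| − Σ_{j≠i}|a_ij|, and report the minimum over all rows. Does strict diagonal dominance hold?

row 1: |2| − (1) = 1
row 2: |5| − (4) = 1
minimum over rows = 1 → strictly diagonally dominant (convergence guaranteed)

1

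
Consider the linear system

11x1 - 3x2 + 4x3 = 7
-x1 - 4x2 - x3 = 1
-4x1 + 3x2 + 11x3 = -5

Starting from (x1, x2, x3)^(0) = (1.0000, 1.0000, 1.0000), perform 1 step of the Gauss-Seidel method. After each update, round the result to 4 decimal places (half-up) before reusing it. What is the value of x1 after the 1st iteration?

0.5455

Iteration 1:
  x1 = (7 - (-3)·1.0000 - (4)·1.0000) / (11) = 0.5455
  x2 = (1 - (-1)·0.5455 - (-1)·1.0000) / (-4) = -0.6364
  x3 = (-5 - (-4)·0.5455 - (3)·-0.6364) / (11) = -0.0826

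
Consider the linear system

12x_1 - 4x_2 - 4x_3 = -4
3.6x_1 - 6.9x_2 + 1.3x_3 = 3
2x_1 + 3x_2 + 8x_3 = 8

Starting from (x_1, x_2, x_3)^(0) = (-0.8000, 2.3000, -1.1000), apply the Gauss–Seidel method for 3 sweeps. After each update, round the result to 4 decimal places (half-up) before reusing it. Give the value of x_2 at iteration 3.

Iteration 1:
  x_1 = (-4 - (-4)·2.3000 - (-4)·-1.1000) / (12) = 0.0667
  x_2 = (3 - (3.6)·0.0667 - (1.3)·-1.1000) / (-6.9) = -0.6072
  x_3 = (8 - (2)·0.0667 - (3)·-0.6072) / (8) = 1.2110
Iteration 2:
  x_1 = (-4 - (-4)·-0.6072 - (-4)·1.2110) / (12) = -0.1321
  x_2 = (3 - (3.6)·-0.1321 - (1.3)·1.2110) / (-6.9) = -0.2755
  x_3 = (8 - (2)·-0.1321 - (3)·-0.2755) / (8) = 1.1363
Iteration 3:
  x_1 = (-4 - (-4)·-0.2755 - (-4)·1.1363) / (12) = -0.0464
  x_2 = (3 - (3.6)·-0.0464 - (1.3)·1.1363) / (-6.9) = -0.2449
  x_3 = (8 - (2)·-0.0464 - (3)·-0.2449) / (8) = 1.1034

-0.2449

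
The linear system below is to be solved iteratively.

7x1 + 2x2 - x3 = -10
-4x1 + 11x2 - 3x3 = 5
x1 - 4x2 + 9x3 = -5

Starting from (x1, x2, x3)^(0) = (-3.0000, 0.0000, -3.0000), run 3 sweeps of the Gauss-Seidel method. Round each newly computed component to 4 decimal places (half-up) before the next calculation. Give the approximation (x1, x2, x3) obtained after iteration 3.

(-1.4392, -0.2092, -0.4886)

Iteration 1:
  x1 = (-10 - (2)·0.0000 - (-1)·-3.0000) / (7) = -1.8571
  x2 = (5 - (-4)·-1.8571 - (-3)·-3.0000) / (11) = -1.0389
  x3 = (-5 - (1)·-1.8571 - (-4)·-1.0389) / (9) = -0.8109
Iteration 2:
  x1 = (-10 - (2)·-1.0389 - (-1)·-0.8109) / (7) = -1.2476
  x2 = (5 - (-4)·-1.2476 - (-3)·-0.8109) / (11) = -0.2203
  x3 = (-5 - (1)·-1.2476 - (-4)·-0.2203) / (9) = -0.5148
Iteration 3:
  x1 = (-10 - (2)·-0.2203 - (-1)·-0.5148) / (7) = -1.4392
  x2 = (5 - (-4)·-1.4392 - (-3)·-0.5148) / (11) = -0.2092
  x3 = (-5 - (1)·-1.4392 - (-4)·-0.2092) / (9) = -0.4886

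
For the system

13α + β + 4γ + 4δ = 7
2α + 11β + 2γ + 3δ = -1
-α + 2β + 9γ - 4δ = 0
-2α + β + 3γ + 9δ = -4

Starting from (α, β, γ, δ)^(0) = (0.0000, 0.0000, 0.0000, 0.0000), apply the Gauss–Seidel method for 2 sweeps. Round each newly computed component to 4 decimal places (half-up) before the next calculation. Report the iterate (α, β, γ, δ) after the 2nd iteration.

Iteration 1:
  α = (7 - (1)·0.0000 - (4)·0.0000 - (4)·0.0000) / (13) = 0.5385
  β = (-1 - (2)·0.5385 - (2)·0.0000 - (3)·0.0000) / (11) = -0.1888
  γ = (0 - (-1)·0.5385 - (2)·-0.1888 - (-4)·0.0000) / (9) = 0.1018
  δ = (-4 - (-2)·0.5385 - (1)·-0.1888 - (3)·0.1018) / (9) = -0.3377
Iteration 2:
  α = (7 - (1)·-0.1888 - (4)·0.1018 - (4)·-0.3377) / (13) = 0.6256
  β = (-1 - (2)·0.6256 - (2)·0.1018 - (3)·-0.3377) / (11) = -0.1311
  γ = (0 - (-1)·0.6256 - (2)·-0.1311 - (-4)·-0.3377) / (9) = -0.0514
  δ = (-4 - (-2)·0.6256 - (1)·-0.1311 - (3)·-0.0514) / (9) = -0.2737

(0.6256, -0.1311, -0.0514, -0.2737)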